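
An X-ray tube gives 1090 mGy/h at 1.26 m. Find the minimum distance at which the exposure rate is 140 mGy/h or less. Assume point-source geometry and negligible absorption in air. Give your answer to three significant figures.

Using I₁d₁² = I₂d₂², d₂ = d₁·√(I₁/I₂).
I₁/I₂ = 1090/140 = 7.786, so d₂ = 1.26 × √7.786 = 3.516 m.

3.52 m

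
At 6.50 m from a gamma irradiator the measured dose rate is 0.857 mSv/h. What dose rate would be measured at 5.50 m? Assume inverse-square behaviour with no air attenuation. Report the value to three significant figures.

1.20 mSv/h

Using I₁d₁² = I₂d₂², scaling from 6.50 m to 5.50 m:
0.857 × (6.50/5.50)² = 0.857 × 1.397 = 1.197 mSv/h.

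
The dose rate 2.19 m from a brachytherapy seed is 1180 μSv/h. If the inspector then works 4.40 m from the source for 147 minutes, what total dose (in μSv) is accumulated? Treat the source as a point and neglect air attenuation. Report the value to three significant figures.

716 μSv

Intensity scales as (d₁/d₂)², so rate at 4.40 m:
(2.19/4.40)² = 0.2477, so 1180 × 0.2477 = 292.3 μSv/h.
Dose = rate × time = 292.3 μSv/h × 2.450 h = 716.1 μSv.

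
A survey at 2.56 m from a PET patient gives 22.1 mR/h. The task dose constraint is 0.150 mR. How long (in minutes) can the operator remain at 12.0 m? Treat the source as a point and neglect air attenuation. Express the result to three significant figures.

8.95 min

Intensity scales as (d₁/d₂)², so rate at 12.0 m:
22.1 × (2.56/12.0)² = 22.1 × 0.04551 = 1.006 mR/h.
Stay time = 0.150 mR ÷ 1.006 mR/h = 0.1491 h = 8.946 min.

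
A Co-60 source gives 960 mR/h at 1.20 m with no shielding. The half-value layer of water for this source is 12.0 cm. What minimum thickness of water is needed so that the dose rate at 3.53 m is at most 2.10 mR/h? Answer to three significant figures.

At 3.53 m, distance alone gives 960 × (1.20/3.53)² = 960 × 0.1156 = 111.0 mR/h.
Further attenuation needed: 111.0/2.10 = 52.86.
n = log₂(52.86) = 5.724 half-value layers.
Thickness = 5.724 × 12.0 cm = 68.69 cm.

68.7 cm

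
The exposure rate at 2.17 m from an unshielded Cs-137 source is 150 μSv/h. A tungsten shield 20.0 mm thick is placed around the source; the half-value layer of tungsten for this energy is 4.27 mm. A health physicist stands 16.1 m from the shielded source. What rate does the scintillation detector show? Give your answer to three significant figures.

Distance alone: (2.17/16.1)² = 0.01817, so 150 × 0.01817 = 2.725 μSv/h.
Shield: 20.0/4.27 = 4.684 half-value layers → attenuation 2^(−4.684) = 0.03890.
Combined: 2.725 × 0.03890 = 0.1060 μSv/h.

0.106 μSv/h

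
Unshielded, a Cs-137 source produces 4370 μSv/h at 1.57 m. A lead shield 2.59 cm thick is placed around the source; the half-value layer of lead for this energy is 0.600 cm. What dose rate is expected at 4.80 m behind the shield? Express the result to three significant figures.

23.5 μSv/h

Distance alone: 4370 × (1.57/4.80)² = 4370 × 0.1070 = 467.6 μSv/h.
Shield: 2.59/0.600 = 4.317 half-value layers → attenuation 2^(−4.317) = 0.05017.
Combined: 467.6 × 0.05017 = 23.46 μSv/h.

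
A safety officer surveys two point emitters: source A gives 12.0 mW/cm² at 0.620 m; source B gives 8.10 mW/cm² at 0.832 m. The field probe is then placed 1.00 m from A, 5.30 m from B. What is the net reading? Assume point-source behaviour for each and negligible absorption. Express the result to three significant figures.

Each source contributes Iᵢ·(dᵢ/rᵢ)²; contributions add.
A: 12.0 × (0.620/1.00)² = 4.613 mW/cm²
B: 8.10 × (0.832/5.30)² = 0.1996 mW/cm²
Total = 4.613 + 0.1996 = 4.813 mW/cm².

4.81 mW/cm²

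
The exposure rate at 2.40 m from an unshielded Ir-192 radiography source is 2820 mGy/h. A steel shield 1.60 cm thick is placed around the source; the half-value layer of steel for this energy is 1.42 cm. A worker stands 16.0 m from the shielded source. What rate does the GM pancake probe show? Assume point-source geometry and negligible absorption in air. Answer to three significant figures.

29.1 mGy/h

Distance alone: 2820 × (2.40/16.0)² = 2820 × 0.02250 = 63.45 mGy/h.
Shield: 1.60/1.42 = 1.127 half-value layers → attenuation 2^(−1.127) = 0.4579.
Combined: 63.45 × 0.4579 = 29.05 mGy/h.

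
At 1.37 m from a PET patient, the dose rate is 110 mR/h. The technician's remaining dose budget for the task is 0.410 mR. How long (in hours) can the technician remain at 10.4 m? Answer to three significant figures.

0.215 h

By the inverse-square law, rate at 10.4 m:
(1.37/10.4)² = 0.01735, so 110 × 0.01735 = 1.909 mR/h.
Stay time = 0.410 mR ÷ 1.909 mR/h = 0.2148 h.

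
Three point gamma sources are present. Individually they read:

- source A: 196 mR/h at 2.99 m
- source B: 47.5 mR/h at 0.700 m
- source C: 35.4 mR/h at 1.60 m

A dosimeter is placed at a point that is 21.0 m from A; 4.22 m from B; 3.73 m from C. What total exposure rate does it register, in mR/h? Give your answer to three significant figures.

11.8 mR/h

By superposition, sum each source's inverse-square contribution:
A: 196 × (2.99/21.0)² = 3.973 mR/h
B: 47.5 × (0.700/4.22)² = 1.307 mR/h
C: 35.4 × (1.60/3.73)² = 6.514 mR/h
Total = 3.973 + 1.307 + 6.514 = 11.79 mR/h.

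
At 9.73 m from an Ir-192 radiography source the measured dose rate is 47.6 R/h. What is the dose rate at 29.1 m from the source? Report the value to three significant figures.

5.32 R/h

Since intensity falls as 1/r², scaling from 9.73 m to 29.1 m:
(9.73/29.1)² = 0.1118, so 47.6 × 0.1118 = 5.322 R/h.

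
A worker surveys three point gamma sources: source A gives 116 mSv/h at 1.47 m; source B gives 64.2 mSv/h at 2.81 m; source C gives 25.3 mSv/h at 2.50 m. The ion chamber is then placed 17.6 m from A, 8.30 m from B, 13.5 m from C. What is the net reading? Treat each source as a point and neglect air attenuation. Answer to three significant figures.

Each source contributes Iᵢ·(dᵢ/rᵢ)²; contributions add.
A: 116 × (1.47/17.6)² = 0.8092 mSv/h
B: 64.2 × (2.81/8.30)² = 7.359 mSv/h
C: 25.3 × (2.50/13.5)² = 0.8676 mSv/h
Total = 0.8092 + 7.359 + 0.8676 = 9.036 mSv/h.

9.04 mSv/h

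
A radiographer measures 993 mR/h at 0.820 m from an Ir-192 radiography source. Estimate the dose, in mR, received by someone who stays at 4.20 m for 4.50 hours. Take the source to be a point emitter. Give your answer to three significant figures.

170 mR

By the inverse-square law, rate at 4.20 m:
(0.820/4.20)² = 0.03812, so 993 × 0.03812 = 37.85 mR/h.
Dose = rate × time = 37.85 mR/h × 4.500 h = 170.3 mR.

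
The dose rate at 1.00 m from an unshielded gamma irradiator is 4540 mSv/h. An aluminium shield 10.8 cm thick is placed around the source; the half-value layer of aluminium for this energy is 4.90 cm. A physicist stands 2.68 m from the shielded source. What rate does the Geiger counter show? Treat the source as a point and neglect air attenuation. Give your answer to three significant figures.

Distance alone: (1.00/2.68)² = 0.1392, so 4540 × 0.1392 = 632.0 mSv/h.
Shield: 10.8/4.90 = 2.204 half-value layers → attenuation 2^(−2.204) = 0.2170.
Combined: 632.0 × 0.2170 = 137.1 mSv/h.

137 mSv/h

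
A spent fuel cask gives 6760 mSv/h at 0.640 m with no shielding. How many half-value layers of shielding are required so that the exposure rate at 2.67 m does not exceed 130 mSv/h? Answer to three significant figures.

At 2.67 m, distance alone gives 6760 × (0.640/2.67)² = 6760 × 0.05746 = 388.4 mSv/h.
Further attenuation needed: 388.4/130 = 2.988.
n = log₂(2.988) = 1.579 half-value layers.

1.58 half-value layers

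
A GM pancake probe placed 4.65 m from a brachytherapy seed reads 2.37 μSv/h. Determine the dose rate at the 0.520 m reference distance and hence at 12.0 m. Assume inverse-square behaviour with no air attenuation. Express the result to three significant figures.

190 μSv/h; 0.356 μSv/h

Since intensity falls as 1/r²,
At 0.520 m: (4.65/0.520)² = 79.96, so 2.37 × 79.96 = 189.5 μSv/h
At 12.0 m: (0.520/12.0)² = 0.001878, so 189.5 × 0.001878 = 0.3559 μSv/h.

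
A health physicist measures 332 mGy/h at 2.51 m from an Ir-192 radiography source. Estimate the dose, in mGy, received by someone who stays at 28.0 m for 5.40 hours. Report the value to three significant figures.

Using I₁d₁² = I₂d₂², rate at 28.0 m:
(2.51/28.0)² = 0.008036, so 332 × 0.008036 = 2.668 mGy/h.
Dose = rate × time = 2.668 mGy/h × 5.400 h = 14.41 mGy.

14.4 mGy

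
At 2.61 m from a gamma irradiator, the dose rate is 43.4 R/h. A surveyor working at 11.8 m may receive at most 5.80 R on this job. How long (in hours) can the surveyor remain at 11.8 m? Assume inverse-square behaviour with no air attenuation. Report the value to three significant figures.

2.73 h

Using I₁d₁² = I₂d₂², rate at 11.8 m:
(2.61/11.8)² = 0.04892, so 43.4 × 0.04892 = 2.123 R/h.
Stay time = 5.80 R ÷ 2.123 R/h = 2.732 h.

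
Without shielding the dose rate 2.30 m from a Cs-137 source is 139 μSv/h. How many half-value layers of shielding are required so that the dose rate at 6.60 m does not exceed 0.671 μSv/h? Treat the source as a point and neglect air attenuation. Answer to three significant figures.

At 6.60 m, distance alone gives (2.30/6.60)² = 0.1214, so 139 × 0.1214 = 16.87 μSv/h.
Further attenuation needed: 16.87/0.671 = 25.14.
n = log₂(25.14) = 4.652 half-value layers.

4.65 half-value layers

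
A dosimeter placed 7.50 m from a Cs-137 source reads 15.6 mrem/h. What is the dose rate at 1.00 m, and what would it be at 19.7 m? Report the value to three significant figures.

878 mrem/h; 2.26 mrem/h

By the inverse-square law,
At 1.00 m: (7.50/1.00)² = 56.25, so 15.6 × 56.25 = 877.5 mrem/h
At 19.7 m: (1.00/19.7)² = 0.002577, so 877.5 × 0.002577 = 2.261 mrem/h.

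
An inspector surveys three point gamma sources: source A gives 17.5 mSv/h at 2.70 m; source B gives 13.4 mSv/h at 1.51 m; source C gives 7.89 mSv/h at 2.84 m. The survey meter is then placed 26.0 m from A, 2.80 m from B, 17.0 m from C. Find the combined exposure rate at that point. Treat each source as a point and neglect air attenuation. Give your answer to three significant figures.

4.31 mSv/h

By superposition, sum each source's inverse-square contribution:
A: 17.5 × (2.70/26.0)² = 0.1887 mSv/h
B: 13.4 × (1.51/2.80)² = 3.897 mSv/h
C: 7.89 × (2.84/17.0)² = 0.2202 mSv/h
Total = 0.1887 + 3.897 + 0.2202 = 4.306 mSv/h.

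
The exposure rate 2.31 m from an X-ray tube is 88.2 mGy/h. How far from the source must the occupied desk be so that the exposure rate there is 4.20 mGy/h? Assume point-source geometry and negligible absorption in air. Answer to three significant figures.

Applying the 1/r² law, d₂ = d₁·√(I₁/I₂).
I₁/I₂ = 88.2/4.20 = 21.00, so d₂ = 2.31 × √21.00 = 10.59 m.

10.6 m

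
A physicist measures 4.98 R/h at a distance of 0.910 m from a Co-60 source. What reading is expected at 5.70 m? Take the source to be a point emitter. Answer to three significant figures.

Applying the 1/r² law, the rate at 5.70 m is
4.98 × (0.910/5.70)² = 4.98 × 0.02549 = 0.1269 R/h.

0.127 R/h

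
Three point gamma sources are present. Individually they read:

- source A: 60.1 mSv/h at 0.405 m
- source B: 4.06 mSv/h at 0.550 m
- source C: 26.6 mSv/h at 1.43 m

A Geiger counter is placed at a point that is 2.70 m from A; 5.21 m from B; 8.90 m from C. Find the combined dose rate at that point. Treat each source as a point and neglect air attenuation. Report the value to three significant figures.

2.08 mSv/h

Each source contributes Iᵢ·(dᵢ/rᵢ)²; contributions add.
A: 60.1 × (0.405/2.70)² = 1.352 mSv/h
B: 4.06 × (0.550/5.21)² = 0.04525 mSv/h
C: 26.6 × (1.43/8.90)² = 0.6867 mSv/h
Total = 1.352 + 0.04525 + 0.6867 = 2.084 mSv/h.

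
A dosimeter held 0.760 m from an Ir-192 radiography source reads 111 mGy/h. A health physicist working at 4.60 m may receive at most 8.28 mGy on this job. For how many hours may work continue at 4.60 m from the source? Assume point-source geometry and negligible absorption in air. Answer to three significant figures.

By the inverse-square law, rate at 4.60 m:
111 × (0.760/4.60)² = 111 × 0.02730 = 3.030 mGy/h.
Stay time = 8.28 mGy ÷ 3.030 mGy/h = 2.733 h.

2.73 h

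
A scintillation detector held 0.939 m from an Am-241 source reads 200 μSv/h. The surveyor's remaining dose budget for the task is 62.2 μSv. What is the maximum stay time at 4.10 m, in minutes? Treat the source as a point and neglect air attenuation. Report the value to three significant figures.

Applying the 1/r² law, rate at 4.10 m:
200 × (0.939/4.10)² = 200 × 0.05245 = 10.49 μSv/h.
Stay time = 62.2 μSv ÷ 10.49 μSv/h = 5.929 h = 355.7 min.

356 min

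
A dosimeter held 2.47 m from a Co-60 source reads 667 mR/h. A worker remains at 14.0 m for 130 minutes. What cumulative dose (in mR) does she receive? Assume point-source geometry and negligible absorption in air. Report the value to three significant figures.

45.0 mR

By the inverse-square law, rate at 14.0 m:
(2.47/14.0)² = 0.03113, so 667 × 0.03113 = 20.76 mR/h.
Dose = rate × time = 20.76 mR/h × 2.167 h = 44.99 mR.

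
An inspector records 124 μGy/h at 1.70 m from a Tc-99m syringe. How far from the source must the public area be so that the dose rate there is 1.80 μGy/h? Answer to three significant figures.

Intensity scales as (d₁/d₂)², so d₂ = d₁·√(I₁/I₂).
I₁/I₂ = 124/1.80 = 68.89, so d₂ = 1.70 × √68.89 = 14.11 m.

14.1 m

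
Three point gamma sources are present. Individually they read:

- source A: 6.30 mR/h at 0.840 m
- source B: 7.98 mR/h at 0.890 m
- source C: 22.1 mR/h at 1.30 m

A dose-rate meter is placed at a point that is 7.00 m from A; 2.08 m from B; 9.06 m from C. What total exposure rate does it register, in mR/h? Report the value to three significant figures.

2.01 mR/h

By superposition, sum each source's inverse-square contribution:
A: 6.30 × (0.840/7.00)² = 0.09072 mR/h
B: 7.98 × (0.890/2.08)² = 1.461 mR/h
C: 22.1 × (1.30/9.06)² = 0.4550 mR/h
Total = 0.09072 + 1.461 + 0.4550 = 2.007 mR/h.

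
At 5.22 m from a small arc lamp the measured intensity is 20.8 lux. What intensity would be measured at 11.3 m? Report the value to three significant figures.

Since intensity falls as 1/r², scaling from 5.22 m to 11.3 m:
20.8 × (5.22/11.3)² = 20.8 × 0.2134 = 4.439 lux.

4.44 lux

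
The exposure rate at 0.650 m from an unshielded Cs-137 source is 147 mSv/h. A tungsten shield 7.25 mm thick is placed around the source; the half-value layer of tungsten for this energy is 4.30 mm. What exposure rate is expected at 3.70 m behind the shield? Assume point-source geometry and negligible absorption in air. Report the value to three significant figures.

Distance alone: 147 × (0.650/3.70)² = 147 × 0.03086 = 4.536 mSv/h.
Shield: 7.25/4.30 = 1.686 half-value layers → attenuation 2^(−1.686) = 0.3108.
Combined: 4.536 × 0.3108 = 1.410 mSv/h.

1.41 mSv/h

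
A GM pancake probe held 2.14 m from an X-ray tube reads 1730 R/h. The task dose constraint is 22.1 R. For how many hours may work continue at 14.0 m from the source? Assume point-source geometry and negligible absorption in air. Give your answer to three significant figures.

0.547 h

Intensity scales as (d₁/d₂)², so rate at 14.0 m:
1730 × (2.14/14.0)² = 1730 × 0.02337 = 40.43 R/h.
Stay time = 22.1 R ÷ 40.43 R/h = 0.5466 h.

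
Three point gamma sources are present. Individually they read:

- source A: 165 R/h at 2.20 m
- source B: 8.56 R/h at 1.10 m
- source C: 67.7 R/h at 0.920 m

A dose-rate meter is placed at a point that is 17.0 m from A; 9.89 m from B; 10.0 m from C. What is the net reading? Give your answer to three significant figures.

By superposition, sum each source's inverse-square contribution:
A: 165 × (2.20/17.0)² = 2.763 R/h
B: 8.56 × (1.10/9.89)² = 0.1059 R/h
C: 67.7 × (0.920/10.0)² = 0.5730 R/h
Total = 2.763 + 0.1059 + 0.5730 = 3.442 R/h.

3.44 R/h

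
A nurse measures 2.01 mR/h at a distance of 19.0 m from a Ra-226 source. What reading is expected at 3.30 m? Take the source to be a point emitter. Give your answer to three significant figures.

66.6 mR/h

Applying the 1/r² law, the rate at 3.30 m is
(19.0/3.30)² = 33.15, so 2.01 × 33.15 = 66.63 mR/h.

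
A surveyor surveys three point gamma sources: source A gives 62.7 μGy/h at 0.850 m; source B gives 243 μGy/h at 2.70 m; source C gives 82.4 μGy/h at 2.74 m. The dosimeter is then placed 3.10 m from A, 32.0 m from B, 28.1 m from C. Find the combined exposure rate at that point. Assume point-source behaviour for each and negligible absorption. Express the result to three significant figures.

By superposition, sum each source's inverse-square contribution:
A: 62.7 × (0.850/3.10)² = 4.714 μGy/h
B: 243 × (2.70/32.0)² = 1.730 μGy/h
C: 82.4 × (2.74/28.1)² = 0.7835 μGy/h
Total = 4.714 + 1.730 + 0.7835 = 7.228 μGy/h.

7.23 μGy/h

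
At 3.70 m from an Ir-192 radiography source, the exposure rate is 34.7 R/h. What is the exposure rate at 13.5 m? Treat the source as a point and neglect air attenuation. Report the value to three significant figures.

2.61 R/h

Since intensity falls as 1/r², the rate at 13.5 m is
34.7 × (3.70/13.5)² = 34.7 × 0.07512 = 2.607 R/h.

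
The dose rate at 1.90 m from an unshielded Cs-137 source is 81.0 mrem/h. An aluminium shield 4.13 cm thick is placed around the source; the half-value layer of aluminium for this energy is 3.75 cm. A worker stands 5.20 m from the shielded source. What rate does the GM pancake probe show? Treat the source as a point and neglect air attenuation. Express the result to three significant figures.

Distance alone: 81.0 × (1.90/5.20)² = 81.0 × 0.1335 = 10.81 mrem/h.
Shield: 4.13/3.75 = 1.101 half-value layers → attenuation 2^(−1.101) = 0.4662.
Combined: 10.81 × 0.4662 = 5.040 mrem/h.

5.04 mrem/h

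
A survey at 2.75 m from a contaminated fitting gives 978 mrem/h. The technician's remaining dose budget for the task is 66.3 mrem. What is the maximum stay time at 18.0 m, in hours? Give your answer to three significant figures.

2.90 h

Applying the 1/r² law, rate at 18.0 m:
(2.75/18.0)² = 0.02334, so 978 × 0.02334 = 22.83 mrem/h.
Stay time = 66.3 mrem ÷ 22.83 mrem/h = 2.904 h.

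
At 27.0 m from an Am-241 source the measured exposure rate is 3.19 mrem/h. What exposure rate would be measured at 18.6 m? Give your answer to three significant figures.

6.72 mrem/h

Applying the 1/r² law, scaling from 27.0 m to 18.6 m:
3.19 × (27.0/18.6)² = 3.19 × 2.107 = 6.721 mrem/h.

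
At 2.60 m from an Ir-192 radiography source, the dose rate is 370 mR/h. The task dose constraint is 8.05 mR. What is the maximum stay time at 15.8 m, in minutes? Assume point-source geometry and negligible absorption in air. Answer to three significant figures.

48.2 min

Applying the 1/r² law, rate at 15.8 m:
370 × (2.60/15.8)² = 370 × 0.02708 = 10.02 mR/h.
Stay time = 8.05 mR ÷ 10.02 mR/h = 0.8034 h = 48.20 min.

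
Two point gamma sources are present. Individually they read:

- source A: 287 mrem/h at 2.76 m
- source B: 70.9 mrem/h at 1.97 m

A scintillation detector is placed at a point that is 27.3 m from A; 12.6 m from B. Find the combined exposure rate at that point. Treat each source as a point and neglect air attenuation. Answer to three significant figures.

By superposition, sum each source's inverse-square contribution:
A: 287 × (2.76/27.3)² = 2.933 mrem/h
B: 70.9 × (1.97/12.6)² = 1.733 mrem/h
Total = 2.933 + 1.733 = 4.666 mrem/h.

4.67 mrem/h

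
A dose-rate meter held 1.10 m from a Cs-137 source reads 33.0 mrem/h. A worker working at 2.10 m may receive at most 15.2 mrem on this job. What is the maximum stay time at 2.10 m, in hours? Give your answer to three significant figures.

Applying the 1/r² law, rate at 2.10 m:
(1.10/2.10)² = 0.2744, so 33.0 × 0.2744 = 9.055 mrem/h.
Stay time = 15.2 mrem ÷ 9.055 mrem/h = 1.679 h.

1.68 h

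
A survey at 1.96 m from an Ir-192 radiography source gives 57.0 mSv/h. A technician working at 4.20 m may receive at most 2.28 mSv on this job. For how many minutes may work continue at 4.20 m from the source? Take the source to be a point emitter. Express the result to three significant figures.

Applying the 1/r² law, rate at 4.20 m:
(1.96/4.20)² = 0.2178, so 57.0 × 0.2178 = 12.41 mSv/h.
Stay time = 2.28 mSv ÷ 12.41 mSv/h = 0.1837 h = 11.02 min.

11.0 min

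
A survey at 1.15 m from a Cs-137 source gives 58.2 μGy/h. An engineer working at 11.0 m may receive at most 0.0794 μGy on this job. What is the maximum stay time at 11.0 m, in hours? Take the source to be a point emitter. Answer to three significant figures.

By the inverse-square law, rate at 11.0 m:
58.2 × (1.15/11.0)² = 58.2 × 0.01093 = 0.6361 μGy/h.
Stay time = 0.0794 μGy ÷ 0.6361 μGy/h = 0.1248 h.

0.125 h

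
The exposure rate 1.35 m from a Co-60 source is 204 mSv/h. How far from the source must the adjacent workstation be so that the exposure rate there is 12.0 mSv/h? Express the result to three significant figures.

5.57 m

Using I₁d₁² = I₂d₂², d₂ = d₁·√(I₁/I₂).
I₁/I₂ = 204/12.0 = 17.00, so d₂ = 1.35 × √17.00 = 5.566 m.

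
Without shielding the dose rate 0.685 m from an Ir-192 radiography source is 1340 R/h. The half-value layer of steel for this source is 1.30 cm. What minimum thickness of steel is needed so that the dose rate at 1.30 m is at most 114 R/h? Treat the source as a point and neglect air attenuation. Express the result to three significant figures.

At 1.30 m, distance alone gives (0.685/1.30)² = 0.2776, so 1340 × 0.2776 = 372.0 R/h.
Further attenuation needed: 372.0/114 = 3.263.
n = log₂(3.263) = 1.706 half-value layers.
Thickness = 1.706 × 1.30 cm = 2.218 cm.

2.22 cm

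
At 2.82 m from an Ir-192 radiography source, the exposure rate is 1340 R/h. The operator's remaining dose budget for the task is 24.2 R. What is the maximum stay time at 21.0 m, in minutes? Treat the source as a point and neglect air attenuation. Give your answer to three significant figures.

Using I₁d₁² = I₂d₂², rate at 21.0 m:
(2.82/21.0)² = 0.01803, so 1340 × 0.01803 = 24.16 R/h.
Stay time = 24.2 R ÷ 24.16 R/h = 1.002 h = 60.12 min.

60.1 min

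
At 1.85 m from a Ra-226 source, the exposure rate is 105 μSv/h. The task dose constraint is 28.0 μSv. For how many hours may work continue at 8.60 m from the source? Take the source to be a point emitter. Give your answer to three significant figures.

5.76 h

Intensity scales as (d₁/d₂)², so rate at 8.60 m:
105 × (1.85/8.60)² = 105 × 0.04628 = 4.859 μSv/h.
Stay time = 28.0 μSv ÷ 4.859 μSv/h = 5.763 h.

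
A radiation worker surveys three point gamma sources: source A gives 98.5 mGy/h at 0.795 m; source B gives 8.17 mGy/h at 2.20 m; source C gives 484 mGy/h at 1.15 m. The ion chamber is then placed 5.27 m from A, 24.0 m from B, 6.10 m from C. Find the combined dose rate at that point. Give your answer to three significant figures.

By superposition, sum each source's inverse-square contribution:
A: 98.5 × (0.795/5.27)² = 2.242 mGy/h
B: 8.17 × (2.20/24.0)² = 0.06865 mGy/h
C: 484 × (1.15/6.10)² = 17.20 mGy/h
Total = 2.242 + 0.06865 + 17.20 = 19.51 mGy/h.

19.5 mGy/h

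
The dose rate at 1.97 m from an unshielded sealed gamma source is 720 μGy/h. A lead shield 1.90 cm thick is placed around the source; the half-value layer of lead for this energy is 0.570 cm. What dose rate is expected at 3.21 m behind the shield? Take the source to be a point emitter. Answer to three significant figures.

26.9 μGy/h

Distance alone: (1.97/3.21)² = 0.3766, so 720 × 0.3766 = 271.2 μGy/h.
Shield: 1.90/0.570 = 3.333 half-value layers → attenuation 2^(−3.333) = 0.09924.
Combined: 271.2 × 0.09924 = 26.91 μGy/h.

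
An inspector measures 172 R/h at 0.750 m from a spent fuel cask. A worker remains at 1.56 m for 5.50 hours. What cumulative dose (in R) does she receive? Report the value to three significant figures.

By the inverse-square law, rate at 1.56 m:
(0.750/1.56)² = 0.2311, so 172 × 0.2311 = 39.75 R/h.
Dose = rate × time = 39.75 R/h × 5.500 h = 218.6 R.

219 R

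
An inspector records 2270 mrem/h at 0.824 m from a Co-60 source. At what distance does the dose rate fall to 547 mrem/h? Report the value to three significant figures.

Using I₁d₁² = I₂d₂², d₂ = d₁·√(I₁/I₂).
I₁/I₂ = 2270/547 = 4.150, so d₂ = 0.824 × √4.150 = 1.679 m.

1.68 m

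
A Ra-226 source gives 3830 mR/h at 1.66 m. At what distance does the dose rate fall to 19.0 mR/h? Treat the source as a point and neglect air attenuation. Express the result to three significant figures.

23.6 m

Applying the 1/r² law, d₂ = d₁·√(I₁/I₂).
I₁/I₂ = 3830/19.0 = 201.6, so d₂ = 1.66 × √201.6 = 23.57 m.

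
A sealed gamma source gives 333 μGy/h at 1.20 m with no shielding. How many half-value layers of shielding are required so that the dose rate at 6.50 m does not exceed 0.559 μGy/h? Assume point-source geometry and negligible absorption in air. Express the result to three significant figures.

At 6.50 m, distance alone gives (1.20/6.50)² = 0.03408, so 333 × 0.03408 = 11.35 μGy/h.
Further attenuation needed: 11.35/0.559 = 20.30.
n = log₂(20.30) = 4.343 half-value layers.

4.34 half-value layers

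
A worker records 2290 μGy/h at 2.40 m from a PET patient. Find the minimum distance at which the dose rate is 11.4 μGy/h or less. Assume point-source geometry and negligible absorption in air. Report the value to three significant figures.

34.0 m

By the inverse-square law, d₂ = d₁·√(I₁/I₂).
I₁/I₂ = 2290/11.4 = 200.9, so d₂ = 2.40 × √200.9 = 34.02 m.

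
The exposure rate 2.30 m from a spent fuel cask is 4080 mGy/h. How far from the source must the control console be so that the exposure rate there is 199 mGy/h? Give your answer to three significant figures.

Using I₁d₁² = I₂d₂², d₂ = d₁·√(I₁/I₂).
I₁/I₂ = 4080/199 = 20.50, so d₂ = 2.30 × √20.50 = 10.41 m.

10.4 m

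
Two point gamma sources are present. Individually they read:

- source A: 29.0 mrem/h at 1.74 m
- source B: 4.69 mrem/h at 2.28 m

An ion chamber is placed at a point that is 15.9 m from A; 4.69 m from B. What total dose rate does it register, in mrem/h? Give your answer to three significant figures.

Each source contributes Iᵢ·(dᵢ/rᵢ)²; contributions add.
A: 29.0 × (1.74/15.9)² = 0.3473 mrem/h
B: 4.69 × (2.28/4.69)² = 1.108 mrem/h
Total = 0.3473 + 1.108 = 1.455 mrem/h.

1.46 mrem/h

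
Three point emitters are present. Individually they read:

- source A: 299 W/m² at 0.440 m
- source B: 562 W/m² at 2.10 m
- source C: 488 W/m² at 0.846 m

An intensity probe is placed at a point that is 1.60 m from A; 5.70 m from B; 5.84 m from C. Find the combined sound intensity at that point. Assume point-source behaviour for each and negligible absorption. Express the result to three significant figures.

Each source contributes Iᵢ·(dᵢ/rᵢ)²; contributions add.
A: 299 × (0.440/1.60)² = 22.61 W/m²
B: 562 × (2.10/5.70)² = 76.28 W/m²
C: 488 × (0.846/5.84)² = 10.24 W/m²
Total = 22.61 + 76.28 + 10.24 = 109.1 W/m².

109 W/m²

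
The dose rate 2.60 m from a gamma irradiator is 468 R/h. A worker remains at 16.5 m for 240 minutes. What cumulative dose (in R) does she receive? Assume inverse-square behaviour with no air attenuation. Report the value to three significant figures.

46.5 R

Intensity scales as (d₁/d₂)², so rate at 16.5 m:
468 × (2.60/16.5)² = 468 × 0.02483 = 11.62 R/h.
Dose = rate × time = 11.62 R/h × 4.000 h = 46.48 R.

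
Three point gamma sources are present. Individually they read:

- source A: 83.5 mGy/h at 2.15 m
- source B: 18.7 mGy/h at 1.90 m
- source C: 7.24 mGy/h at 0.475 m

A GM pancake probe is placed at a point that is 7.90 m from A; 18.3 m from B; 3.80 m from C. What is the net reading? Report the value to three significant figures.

Each source contributes Iᵢ·(dᵢ/rᵢ)²; contributions add.
A: 83.5 × (2.15/7.90)² = 6.185 mGy/h
B: 18.7 × (1.90/18.3)² = 0.2016 mGy/h
C: 7.24 × (0.475/3.80)² = 0.1131 mGy/h
Total = 6.185 + 0.2016 + 0.1131 = 6.500 mGy/h.

6.50 mGy/h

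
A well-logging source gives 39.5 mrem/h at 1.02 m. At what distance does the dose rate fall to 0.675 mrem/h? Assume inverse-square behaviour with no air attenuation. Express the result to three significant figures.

7.80 m

Since intensity falls as 1/r², d₂ = d₁·√(I₁/I₂).
I₁/I₂ = 39.5/0.675 = 58.52, so d₂ = 1.02 × √58.52 = 7.803 m.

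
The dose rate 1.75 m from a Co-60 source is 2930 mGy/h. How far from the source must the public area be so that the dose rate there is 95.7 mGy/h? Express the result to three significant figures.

Intensity scales as (d₁/d₂)², so d₂ = d₁·√(I₁/I₂).
I₁/I₂ = 2930/95.7 = 30.62, so d₂ = 1.75 × √30.62 = 9.684 m.

9.68 m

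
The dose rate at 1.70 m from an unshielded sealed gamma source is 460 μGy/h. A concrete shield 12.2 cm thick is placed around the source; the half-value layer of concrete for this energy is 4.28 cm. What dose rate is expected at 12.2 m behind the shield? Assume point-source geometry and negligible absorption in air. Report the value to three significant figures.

1.24 μGy/h

Distance alone: 460 × (1.70/12.2)² = 460 × 0.01942 = 8.933 μGy/h.
Shield: 12.2/4.28 = 2.850 half-value layers → attenuation 2^(−2.850) = 0.1387.
Combined: 8.933 × 0.1387 = 1.239 μGy/h.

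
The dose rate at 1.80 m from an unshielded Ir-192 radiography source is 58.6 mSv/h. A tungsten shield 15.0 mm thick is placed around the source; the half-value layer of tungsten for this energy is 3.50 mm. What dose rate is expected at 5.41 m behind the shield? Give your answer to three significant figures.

Distance alone: 58.6 × (1.80/5.41)² = 58.6 × 0.1107 = 6.487 mSv/h.
Shield: 15.0/3.50 = 4.286 half-value layers → attenuation 2^(−4.286) = 0.05126.
Combined: 6.487 × 0.05126 = 0.3325 mSv/h.

0.333 mSv/h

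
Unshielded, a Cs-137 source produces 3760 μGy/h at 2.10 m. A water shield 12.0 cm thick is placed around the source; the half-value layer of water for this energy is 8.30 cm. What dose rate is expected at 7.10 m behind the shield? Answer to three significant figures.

Distance alone: 3760 × (2.10/7.10)² = 3760 × 0.08748 = 328.9 μGy/h.
Shield: 12.0/8.30 = 1.446 half-value layers → attenuation 2^(−1.446) = 0.3670.
Combined: 328.9 × 0.3670 = 120.7 μGy/h.

121 μGy/h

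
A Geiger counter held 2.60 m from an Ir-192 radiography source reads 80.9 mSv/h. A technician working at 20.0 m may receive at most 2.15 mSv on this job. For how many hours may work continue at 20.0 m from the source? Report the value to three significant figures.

Since intensity falls as 1/r², rate at 20.0 m:
80.9 × (2.60/20.0)² = 80.9 × 0.01690 = 1.367 mSv/h.
Stay time = 2.15 mSv ÷ 1.367 mSv/h = 1.573 h.

1.57 h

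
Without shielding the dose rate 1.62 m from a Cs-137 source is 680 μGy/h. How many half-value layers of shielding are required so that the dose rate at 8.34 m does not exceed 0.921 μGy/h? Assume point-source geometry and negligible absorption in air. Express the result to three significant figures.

4.80 half-value layers

At 8.34 m, distance alone gives (1.62/8.34)² = 0.03773, so 680 × 0.03773 = 25.66 μGy/h.
Further attenuation needed: 25.66/0.921 = 27.86.
n = log₂(27.86) = 4.800 half-value layers.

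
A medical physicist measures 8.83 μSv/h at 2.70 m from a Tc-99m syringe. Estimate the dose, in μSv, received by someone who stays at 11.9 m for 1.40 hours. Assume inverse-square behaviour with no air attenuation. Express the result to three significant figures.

By the inverse-square law, rate at 11.9 m:
8.83 × (2.70/11.9)² = 8.83 × 0.05148 = 0.4546 μSv/h.
Dose = rate × time = 0.4546 μSv/h × 1.400 h = 0.6364 μSv.

0.636 μSv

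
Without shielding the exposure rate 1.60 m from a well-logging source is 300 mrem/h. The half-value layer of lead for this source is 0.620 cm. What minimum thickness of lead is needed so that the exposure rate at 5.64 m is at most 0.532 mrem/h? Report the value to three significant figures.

3.41 cm

At 5.64 m, distance alone gives (1.60/5.64)² = 0.08048, so 300 × 0.08048 = 24.14 mrem/h.
Further attenuation needed: 24.14/0.532 = 45.38.
n = log₂(45.38) = 5.504 half-value layers.
Thickness = 5.504 × 0.620 cm = 3.412 cm.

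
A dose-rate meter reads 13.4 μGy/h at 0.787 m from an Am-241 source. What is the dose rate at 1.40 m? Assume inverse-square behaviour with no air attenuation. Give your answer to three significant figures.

4.23 μGy/h

Applying the 1/r² law, the rate at 1.40 m is
13.4 × (0.787/1.40)² = 13.4 × 0.3160 = 4.234 μGy/h.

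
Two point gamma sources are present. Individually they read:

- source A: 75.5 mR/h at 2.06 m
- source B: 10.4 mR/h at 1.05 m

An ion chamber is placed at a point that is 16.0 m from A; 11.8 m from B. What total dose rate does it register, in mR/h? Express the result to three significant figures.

By superposition, sum each source's inverse-square contribution:
A: 75.5 × (2.06/16.0)² = 1.252 mR/h
B: 10.4 × (1.05/11.8)² = 0.08235 mR/h
Total = 1.252 + 0.08235 = 1.334 mR/h.

1.33 mR/h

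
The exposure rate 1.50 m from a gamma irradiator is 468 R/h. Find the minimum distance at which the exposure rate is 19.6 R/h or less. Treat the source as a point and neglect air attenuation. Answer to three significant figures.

7.33 m

Applying the 1/r² law, d₂ = d₁·√(I₁/I₂).
I₁/I₂ = 468/19.6 = 23.88, so d₂ = 1.50 × √23.88 = 7.330 m.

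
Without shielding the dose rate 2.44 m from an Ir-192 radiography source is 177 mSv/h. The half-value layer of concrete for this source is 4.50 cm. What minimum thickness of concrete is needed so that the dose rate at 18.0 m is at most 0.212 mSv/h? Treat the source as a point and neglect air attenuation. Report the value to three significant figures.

17.7 cm

At 18.0 m, distance alone gives 177 × (2.44/18.0)² = 177 × 0.01838 = 3.253 mSv/h.
Further attenuation needed: 3.253/0.212 = 15.34.
n = log₂(15.34) = 3.939 half-value layers.
Thickness = 3.939 × 4.50 cm = 17.73 cm.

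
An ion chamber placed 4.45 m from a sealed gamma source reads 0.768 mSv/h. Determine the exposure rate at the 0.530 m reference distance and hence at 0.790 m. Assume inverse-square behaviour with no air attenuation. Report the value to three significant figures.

54.1 mSv/h; 24.4 mSv/h

Applying the 1/r² law,
At 0.530 m: (4.45/0.530)² = 70.50, so 0.768 × 70.50 = 54.14 mSv/h
At 0.790 m: 54.14 × (0.530/0.790)² = 54.14 × 0.4501 = 24.37 mSv/h.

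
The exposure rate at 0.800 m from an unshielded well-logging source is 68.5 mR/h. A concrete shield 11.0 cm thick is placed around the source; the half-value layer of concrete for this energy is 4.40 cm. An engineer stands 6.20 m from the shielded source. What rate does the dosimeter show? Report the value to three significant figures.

Distance alone: (0.800/6.20)² = 0.01665, so 68.5 × 0.01665 = 1.141 mR/h.
Shield: 11.0/4.40 = 2.500 half-value layers → attenuation 2^(−2.500) = 0.1768.
Combined: 1.141 × 0.1768 = 0.2017 mR/h.

0.202 mR/h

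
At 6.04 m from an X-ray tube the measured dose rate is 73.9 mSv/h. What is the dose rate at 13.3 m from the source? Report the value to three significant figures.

15.2 mSv/h

Intensity scales as (d₁/d₂)², so scaling from 6.04 m to 13.3 m:
73.9 × (6.04/13.3)² = 73.9 × 0.2062 = 15.24 mSv/h.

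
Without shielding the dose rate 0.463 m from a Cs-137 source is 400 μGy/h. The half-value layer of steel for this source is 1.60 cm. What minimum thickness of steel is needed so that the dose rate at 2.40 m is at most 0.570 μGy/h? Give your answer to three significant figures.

At 2.40 m, distance alone gives 400 × (0.463/2.40)² = 400 × 0.03722 = 14.89 μGy/h.
Further attenuation needed: 14.89/0.570 = 26.12.
n = log₂(26.12) = 4.707 half-value layers.
Thickness = 4.707 × 1.60 cm = 7.531 cm.

7.53 cm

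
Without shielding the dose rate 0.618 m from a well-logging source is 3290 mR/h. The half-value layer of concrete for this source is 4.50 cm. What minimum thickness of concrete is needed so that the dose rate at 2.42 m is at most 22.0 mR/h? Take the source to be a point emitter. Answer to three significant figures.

14.8 cm

At 2.42 m, distance alone gives (0.618/2.42)² = 0.06521, so 3290 × 0.06521 = 214.5 mR/h.
Further attenuation needed: 214.5/22.0 = 9.750.
n = log₂(9.750) = 3.285 half-value layers.
Thickness = 3.285 × 4.50 cm = 14.78 cm.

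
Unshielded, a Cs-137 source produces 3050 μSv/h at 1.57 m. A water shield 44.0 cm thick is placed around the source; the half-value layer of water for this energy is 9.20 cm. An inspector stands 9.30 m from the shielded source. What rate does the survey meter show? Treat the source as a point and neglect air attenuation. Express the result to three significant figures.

Distance alone: (1.57/9.30)² = 0.02850, so 3050 × 0.02850 = 86.92 μSv/h.
Shield: 44.0/9.20 = 4.783 half-value layers → attenuation 2^(−4.783) = 0.03632.
Combined: 86.92 × 0.03632 = 3.157 μSv/h.

3.16 μSv/h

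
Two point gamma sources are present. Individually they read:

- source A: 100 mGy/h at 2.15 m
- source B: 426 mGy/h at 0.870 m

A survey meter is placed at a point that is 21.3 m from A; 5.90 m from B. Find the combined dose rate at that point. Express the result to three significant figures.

By superposition, sum each source's inverse-square contribution:
A: 100 × (2.15/21.3)² = 1.019 mGy/h
B: 426 × (0.870/5.90)² = 9.263 mGy/h
Total = 1.019 + 9.263 = 10.28 mGy/h.

10.3 mGy/h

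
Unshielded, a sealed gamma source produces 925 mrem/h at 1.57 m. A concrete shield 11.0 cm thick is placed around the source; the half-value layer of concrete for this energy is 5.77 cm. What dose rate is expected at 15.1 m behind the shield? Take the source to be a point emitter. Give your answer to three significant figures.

Distance alone: 925 × (1.57/15.1)² = 925 × 0.01081 = 9.999 mrem/h.
Shield: 11.0/5.77 = 1.906 half-value layers → attenuation 2^(−1.906) = 0.2668.
Combined: 9.999 × 0.2668 = 2.668 mrem/h.

2.67 mrem/h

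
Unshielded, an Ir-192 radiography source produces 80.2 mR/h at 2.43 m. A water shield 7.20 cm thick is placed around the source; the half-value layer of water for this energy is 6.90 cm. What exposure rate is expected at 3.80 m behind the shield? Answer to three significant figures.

Distance alone: 80.2 × (2.43/3.80)² = 80.2 × 0.4089 = 32.79 mR/h.
Shield: 7.20/6.90 = 1.043 half-value layers → attenuation 2^(−1.043) = 0.4853.
Combined: 32.79 × 0.4853 = 15.91 mR/h.

15.9 mR/h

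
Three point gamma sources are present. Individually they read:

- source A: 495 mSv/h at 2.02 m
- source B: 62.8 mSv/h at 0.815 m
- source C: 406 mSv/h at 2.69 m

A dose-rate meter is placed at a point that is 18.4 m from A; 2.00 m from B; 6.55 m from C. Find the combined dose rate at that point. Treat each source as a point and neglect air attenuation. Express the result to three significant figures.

By superposition, sum each source's inverse-square contribution:
A: 495 × (2.02/18.4)² = 5.966 mSv/h
B: 62.8 × (0.815/2.00)² = 10.43 mSv/h
C: 406 × (2.69/6.55)² = 68.48 mSv/h
Total = 5.966 + 10.43 + 68.48 = 84.88 mSv/h.

84.9 mSv/h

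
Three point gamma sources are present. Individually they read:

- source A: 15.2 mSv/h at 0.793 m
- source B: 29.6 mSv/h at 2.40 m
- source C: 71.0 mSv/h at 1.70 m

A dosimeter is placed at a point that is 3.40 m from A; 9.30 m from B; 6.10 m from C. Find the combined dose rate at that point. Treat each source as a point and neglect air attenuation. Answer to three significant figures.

8.31 mSv/h

Each source contributes Iᵢ·(dᵢ/rᵢ)²; contributions add.
A: 15.2 × (0.793/3.40)² = 0.8269 mSv/h
B: 29.6 × (2.40/9.30)² = 1.971 mSv/h
C: 71.0 × (1.70/6.10)² = 5.514 mSv/h
Total = 0.8269 + 1.971 + 5.514 = 8.312 mSv/h.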